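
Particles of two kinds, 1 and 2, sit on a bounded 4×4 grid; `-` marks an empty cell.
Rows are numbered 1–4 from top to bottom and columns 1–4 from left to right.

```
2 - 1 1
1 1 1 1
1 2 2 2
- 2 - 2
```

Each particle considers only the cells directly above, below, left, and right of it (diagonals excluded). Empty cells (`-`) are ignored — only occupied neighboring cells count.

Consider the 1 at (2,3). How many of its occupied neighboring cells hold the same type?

3

Occupied neighbors of (2,3): (1,3)=1, (3,3)=2, (2,2)=1, (2,4)=1.
Same type (1): 3 of 4.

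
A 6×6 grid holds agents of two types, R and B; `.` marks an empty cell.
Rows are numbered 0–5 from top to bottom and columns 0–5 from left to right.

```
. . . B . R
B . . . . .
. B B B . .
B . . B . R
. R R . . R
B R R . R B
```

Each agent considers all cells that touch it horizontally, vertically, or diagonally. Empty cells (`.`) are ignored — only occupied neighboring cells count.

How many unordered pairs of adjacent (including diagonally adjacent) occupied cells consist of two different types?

6

Scan each occupied cell's neighbors to the right and below (and the two forward diagonals) so each pair is counted once.
Row 1: B(1,0)–B(2,1)=  → 0/1 unlike.
Row 2: B(2,1)–B(2,2)= B(2,1)–B(3,0)= B(2,2)–B(2,3)= B(2,2)–B(3,3)= B(2,3)–B(3,3)=  → 0/5 unlike.
Row 3: B(3,0)–R(4,1)≠ B(3,3)–R(4,2)≠ R(3,5)–R(4,5)=  → 2/3 unlike.
Row 4: R(4,1)–R(4,2)= R(4,1)–R(5,1)= R(4,1)–R(5,2)= R(4,1)–B(5,0)≠ R(4,2)–R(5,2)= R(4,2)–R(5,1)= R(4,5)–B(5,5)≠ R(4,5)–R(5,4)=  → 2/8 unlike.
Row 5: B(5,0)–R(5,1)≠ R(5,1)–R(5,2)= R(5,4)–B(5,5)≠  → 2/3 unlike.
Total adjacent occupied pairs: 20; unlike-type pairs: 6.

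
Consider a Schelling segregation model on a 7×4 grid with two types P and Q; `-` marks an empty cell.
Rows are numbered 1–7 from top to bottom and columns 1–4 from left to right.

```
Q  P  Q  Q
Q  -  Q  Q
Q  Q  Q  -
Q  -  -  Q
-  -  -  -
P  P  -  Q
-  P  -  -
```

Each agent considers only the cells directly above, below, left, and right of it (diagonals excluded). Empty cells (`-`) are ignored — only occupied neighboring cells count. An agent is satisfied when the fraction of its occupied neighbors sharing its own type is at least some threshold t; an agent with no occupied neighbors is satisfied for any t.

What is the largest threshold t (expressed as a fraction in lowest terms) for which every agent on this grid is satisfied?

(1,1)Q 1/2
(1,2)P 0/2
(1,3)Q 2/3
(1,4)Q 2/2
(2,1)Q 2/2
(2,3)Q 3/3
(2,4)Q 2/2
(3,1)Q 3/3
(3,2)Q 2/2
(3,3)Q 2/2
(4,1)Q 1/1
(4,4)Q — no occupied neighbors
(6,1)P 1/1
(6,2)P 2/2
(6,4)Q — no occupied neighbors
(7,2)P 1/1
The smallest same-type fraction is 0/2 at (1,2), which reduces to 0/1. Any threshold above that leaves this agent unsatisfied.

0/1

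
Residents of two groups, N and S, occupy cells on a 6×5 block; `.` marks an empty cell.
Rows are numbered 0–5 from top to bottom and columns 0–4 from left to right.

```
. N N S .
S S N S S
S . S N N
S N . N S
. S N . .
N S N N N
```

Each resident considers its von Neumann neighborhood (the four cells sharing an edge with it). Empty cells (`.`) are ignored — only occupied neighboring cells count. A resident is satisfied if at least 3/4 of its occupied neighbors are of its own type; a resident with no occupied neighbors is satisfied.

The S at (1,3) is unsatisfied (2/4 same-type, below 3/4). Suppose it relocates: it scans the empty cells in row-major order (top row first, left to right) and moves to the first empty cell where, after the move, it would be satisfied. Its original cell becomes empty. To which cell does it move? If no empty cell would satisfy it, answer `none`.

(0,4)

Vacating (1,3). Empty cells in order:
  (0,0): 1/2 same-type → still unsatisfied.
  (0,4): 2/2 same-type → satisfied — stop here.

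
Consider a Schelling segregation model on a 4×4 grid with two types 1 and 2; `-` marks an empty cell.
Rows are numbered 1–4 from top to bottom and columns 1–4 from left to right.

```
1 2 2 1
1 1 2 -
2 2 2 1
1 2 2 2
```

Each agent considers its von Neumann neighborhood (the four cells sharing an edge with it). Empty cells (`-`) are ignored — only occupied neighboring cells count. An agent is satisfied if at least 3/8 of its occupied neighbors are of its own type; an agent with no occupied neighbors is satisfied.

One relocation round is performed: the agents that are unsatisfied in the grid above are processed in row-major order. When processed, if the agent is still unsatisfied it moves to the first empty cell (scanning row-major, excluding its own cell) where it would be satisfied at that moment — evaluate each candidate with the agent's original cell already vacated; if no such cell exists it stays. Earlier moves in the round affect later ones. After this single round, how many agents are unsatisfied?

0

Initially unsatisfied (in order): (1,2), (1,4), (2,2), (3,1), (3,4), (4,1).
  (1,2): no empty cell satisfies it; stays.
  (1,4) → (2,4).
  (2,2) → (1,4).
  (3,1) → (2,2).
  (3,4) → (3,1).
  (4,1): now satisfied by earlier moves; stays.
Resulting grid:
1 2 2 1
1 2 2 1
1 2 2 -
1 2 2 2
All satisfied now.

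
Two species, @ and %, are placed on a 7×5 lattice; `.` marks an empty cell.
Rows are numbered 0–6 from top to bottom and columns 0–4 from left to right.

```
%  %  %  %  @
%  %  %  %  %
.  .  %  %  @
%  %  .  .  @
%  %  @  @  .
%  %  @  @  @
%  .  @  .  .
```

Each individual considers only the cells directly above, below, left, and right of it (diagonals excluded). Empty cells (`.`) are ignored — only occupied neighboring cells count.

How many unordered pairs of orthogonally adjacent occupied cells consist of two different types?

6

Scan each occupied cell's neighbors to the right and below so each pair is counted once.
From row 0: 2 unlike of 9 pairs (running 2/9).
From row 1: 1 unlike of 7 pairs (running 3/16).
From row 2: 1 unlike of 3 pairs (running 4/19).
From row 3: 0 unlike of 3 pairs (running 4/22).
From row 4: 1 unlike of 7 pairs (running 5/29).
From row 5: 1 unlike of 6 pairs (running 6/35).
Total adjacent occupied pairs: 35; unlike-type pairs: 6.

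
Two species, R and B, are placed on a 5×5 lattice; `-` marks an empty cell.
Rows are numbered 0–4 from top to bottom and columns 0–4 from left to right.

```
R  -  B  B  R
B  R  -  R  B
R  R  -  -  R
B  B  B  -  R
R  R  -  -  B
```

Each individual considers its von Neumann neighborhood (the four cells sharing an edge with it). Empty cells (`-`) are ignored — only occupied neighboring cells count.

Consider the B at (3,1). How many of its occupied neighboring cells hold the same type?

Occupied neighbors of (3,1): (2,1)=R, (4,1)=R, (3,0)=B, (3,2)=B.
Same type (B): 2 of 4.

2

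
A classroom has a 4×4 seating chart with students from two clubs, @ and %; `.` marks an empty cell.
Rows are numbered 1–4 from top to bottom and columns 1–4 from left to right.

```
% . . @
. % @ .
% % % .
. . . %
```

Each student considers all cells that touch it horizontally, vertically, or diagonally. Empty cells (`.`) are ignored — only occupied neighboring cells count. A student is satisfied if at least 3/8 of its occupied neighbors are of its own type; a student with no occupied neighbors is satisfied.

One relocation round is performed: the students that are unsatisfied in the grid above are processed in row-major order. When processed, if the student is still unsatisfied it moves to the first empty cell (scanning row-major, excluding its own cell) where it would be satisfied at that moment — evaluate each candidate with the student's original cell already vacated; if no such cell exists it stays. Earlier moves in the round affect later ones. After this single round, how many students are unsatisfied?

Initially unsatisfied (in order): (2,3).
  (2,3) → (1,3).
Resulting grid:
% . @ @
. % . .
% % % .
. . . %
All satisfied now.

0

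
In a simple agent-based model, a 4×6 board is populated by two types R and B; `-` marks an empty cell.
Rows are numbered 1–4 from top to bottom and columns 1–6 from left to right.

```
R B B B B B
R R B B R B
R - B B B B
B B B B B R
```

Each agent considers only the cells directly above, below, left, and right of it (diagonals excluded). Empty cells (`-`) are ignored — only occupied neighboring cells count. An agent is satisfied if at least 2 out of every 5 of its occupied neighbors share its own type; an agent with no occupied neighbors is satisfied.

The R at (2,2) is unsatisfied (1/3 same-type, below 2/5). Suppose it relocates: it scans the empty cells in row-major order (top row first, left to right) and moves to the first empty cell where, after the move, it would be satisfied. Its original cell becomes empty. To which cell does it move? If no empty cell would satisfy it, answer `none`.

none

Vacating (2,2). Empty cells in order:
  (3,2): 1/3 same-type → still unsatisfied.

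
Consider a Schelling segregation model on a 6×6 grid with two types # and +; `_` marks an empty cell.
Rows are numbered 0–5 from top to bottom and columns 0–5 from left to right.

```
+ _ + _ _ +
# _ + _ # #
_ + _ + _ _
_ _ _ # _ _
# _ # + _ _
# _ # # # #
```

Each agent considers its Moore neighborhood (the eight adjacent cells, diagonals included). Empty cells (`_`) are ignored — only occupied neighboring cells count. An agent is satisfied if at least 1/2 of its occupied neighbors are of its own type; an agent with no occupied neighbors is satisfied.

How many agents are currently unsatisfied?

(0,0)+ 0/1 unhappy
(0,2)+ 1/1 ok
(0,5)+ 0/2 unhappy
(1,0)# 0/2 unhappy
(1,2)+ 3/3 ok
(1,4)# 1/3 unhappy
(1,5)# 1/2 ok
(2,1)+ 1/2 ok
(2,3)+ 1/3 unhappy
(3,3)# 1/3 unhappy
(4,0)# 1/1 ok
(4,2)# 3/4 ok
(4,3)+ 0/5 unhappy
(5,0)# 1/1 ok
(5,2)# 2/3 ok
(5,3)# 3/4 ok
(5,4)# 2/3 ok
(5,5)# 1/1 ok
Unsatisfied: (0,0), (0,5), (1,0), (1,4), (2,3), (3,3), (4,3) — 7 in total.

7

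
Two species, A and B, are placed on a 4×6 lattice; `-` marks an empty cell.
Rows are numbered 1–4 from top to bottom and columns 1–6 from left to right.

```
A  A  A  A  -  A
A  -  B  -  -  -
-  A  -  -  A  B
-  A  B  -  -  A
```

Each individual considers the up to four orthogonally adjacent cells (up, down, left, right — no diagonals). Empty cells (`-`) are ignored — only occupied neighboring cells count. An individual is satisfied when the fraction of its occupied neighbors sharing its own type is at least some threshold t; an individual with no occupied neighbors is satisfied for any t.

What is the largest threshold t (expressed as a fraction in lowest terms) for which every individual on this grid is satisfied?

0/1

(1,1)A 2/2
(1,2)A 2/2
(1,3)A 2/3
(1,4)A 1/1
(1,6)A — no occupied neighbors
(2,1)A 1/1
(2,3)B 0/1
(3,2)A 1/1
(3,5)A 0/1
(3,6)B 0/2
(4,2)A 1/2
(4,3)B 0/1
(4,6)A 0/1
The smallest same-type fraction is 0/1 at (2,3), which reduces to 0/1. Any threshold above that leaves this individual unsatisfied.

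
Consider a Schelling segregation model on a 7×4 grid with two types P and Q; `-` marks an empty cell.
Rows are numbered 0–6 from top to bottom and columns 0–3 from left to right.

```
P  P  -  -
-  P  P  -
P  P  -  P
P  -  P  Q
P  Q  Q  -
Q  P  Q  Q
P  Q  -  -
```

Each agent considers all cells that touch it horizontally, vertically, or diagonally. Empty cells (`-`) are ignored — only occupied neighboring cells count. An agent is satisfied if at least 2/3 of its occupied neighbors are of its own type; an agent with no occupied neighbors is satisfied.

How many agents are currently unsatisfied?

(0,0)P 2/2 ok
(0,1)P 3/3 ok
(1,1)P 5/5 ok
(1,2)P 4/4 ok
(2,0)P 3/3 ok
(2,1)P 5/5 ok
(2,3)P 2/3 ok
(3,0)P 3/4 ok
(3,2)P 2/5 unhappy
(3,3)Q 1/3 unhappy
(4,0)P 2/4 unhappy
(4,1)Q 3/7 unhappy
(4,2)Q 4/6 ok
(5,0)Q 2/5 unhappy
(5,1)P 2/7 unhappy
(5,2)Q 4/5 ok
(5,3)Q 2/2 ok
(6,0)P 1/3 unhappy
(6,1)Q 2/4 unhappy
Unsatisfied: (3,2), (3,3), (4,0), (4,1), (5,0), (5,1), (6,0), (6,1) — 8 in total.

8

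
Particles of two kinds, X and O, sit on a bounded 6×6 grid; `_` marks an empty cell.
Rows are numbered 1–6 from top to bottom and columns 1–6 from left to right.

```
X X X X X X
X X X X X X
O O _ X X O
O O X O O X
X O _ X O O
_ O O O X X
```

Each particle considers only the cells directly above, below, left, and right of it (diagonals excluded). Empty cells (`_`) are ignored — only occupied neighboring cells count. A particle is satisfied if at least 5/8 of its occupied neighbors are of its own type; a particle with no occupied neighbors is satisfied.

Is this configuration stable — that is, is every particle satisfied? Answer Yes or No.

(1,1)X 2/2 ✓
(1,2)X 3/3 ✓
(1,3)X 3/3 ✓
(1,4)X 3/3 ✓
(1,5)X 3/3 ✓
(1,6)X 2/2 ✓
(2,1)X 2/3 ✓
(2,2)X 3/4 ✓
(2,3)X 3/3 ✓
(2,4)X 4/4 ✓
(2,5)X 4/4 ✓
(2,6)X 2/3 ✓
(3,1)O 2/3 ✓
(3,2)O 2/3 ✓
(3,4)X 2/3 ✓
(3,5)X 2/4 ✗
(3,6)O 0/3 ✗
(4,1)O 2/3 ✓
(4,2)O 3/4 ✓
(4,3)X 0/2 ✗
(4,4)O 1/4 ✗
(4,5)O 2/4 ✗
(4,6)X 0/3 ✗
(5,1)X 0/2 ✗
(5,2)O 2/3 ✓
(5,4)X 0/3 ✗
(5,5)O 2/4 ✗
(5,6)O 1/3 ✗
(6,2)O 2/2 ✓
(6,3)O 2/2 ✓
(6,4)O 1/3 ✗
(6,5)X 1/3 ✗
(6,6)X 1/2 ✗
For instance (3,5) has only 2/4 same-type neighbors, below 5/8.

No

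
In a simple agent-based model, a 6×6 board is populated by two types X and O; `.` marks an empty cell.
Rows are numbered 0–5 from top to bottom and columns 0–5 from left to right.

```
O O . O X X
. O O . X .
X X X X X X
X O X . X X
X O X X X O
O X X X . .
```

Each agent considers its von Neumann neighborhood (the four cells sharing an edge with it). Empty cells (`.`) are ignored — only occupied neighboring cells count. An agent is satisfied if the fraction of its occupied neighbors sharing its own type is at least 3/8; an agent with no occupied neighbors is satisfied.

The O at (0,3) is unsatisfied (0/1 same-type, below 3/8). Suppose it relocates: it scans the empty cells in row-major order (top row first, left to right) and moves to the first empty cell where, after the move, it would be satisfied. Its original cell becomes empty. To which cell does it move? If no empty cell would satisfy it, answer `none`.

Vacating (0,3). Empty cells in order:
  (0,2): 2/2 same-type → satisfied — stop here.

(0,2)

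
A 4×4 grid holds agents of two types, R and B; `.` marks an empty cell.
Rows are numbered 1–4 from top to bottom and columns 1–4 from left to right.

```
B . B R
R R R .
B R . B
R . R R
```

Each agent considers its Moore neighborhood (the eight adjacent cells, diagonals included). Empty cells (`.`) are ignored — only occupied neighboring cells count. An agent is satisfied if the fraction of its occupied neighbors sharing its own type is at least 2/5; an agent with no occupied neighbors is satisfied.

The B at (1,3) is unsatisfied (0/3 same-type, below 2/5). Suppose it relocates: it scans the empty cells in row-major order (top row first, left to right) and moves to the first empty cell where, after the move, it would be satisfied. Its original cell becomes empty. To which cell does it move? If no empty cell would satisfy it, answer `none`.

none

Vacating (1,3). Empty cells in order:
  (1,2): 1/4 same-type → still unsatisfied.
  (2,4): 1/3 same-type → still unsatisfied.
  (3,3): 1/6 same-type → still unsatisfied.
  (4,2): 1/4 same-type → still unsatisfied.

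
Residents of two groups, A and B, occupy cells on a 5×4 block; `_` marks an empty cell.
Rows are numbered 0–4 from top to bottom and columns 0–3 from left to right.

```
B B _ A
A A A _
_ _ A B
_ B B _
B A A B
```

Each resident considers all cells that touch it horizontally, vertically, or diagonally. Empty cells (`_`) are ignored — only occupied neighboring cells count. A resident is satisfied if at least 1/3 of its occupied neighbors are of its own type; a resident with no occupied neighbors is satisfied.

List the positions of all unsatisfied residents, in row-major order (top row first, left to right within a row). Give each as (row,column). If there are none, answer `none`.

Row 0: (0,0)B 1/3 ok · (0,1)B 1/4 unhappy · (0,3)A 1/1 ok
Row 1: (1,0)A 1/3 ok · (1,1)A 3/5 ok · (1,2)A 3/5 ok
Row 2: (2,2)A 2/5 ok · (2,3)B 1/3 ok
Row 3: (3,1)B 2/5 ok · (3,2)B 3/6 ok
Row 4: (4,0)B 1/2 ok · (4,1)A 1/4 unhappy · (4,2)A 1/4 unhappy · (4,3)B 1/2 ok

(0,1), (4,1), (4,2)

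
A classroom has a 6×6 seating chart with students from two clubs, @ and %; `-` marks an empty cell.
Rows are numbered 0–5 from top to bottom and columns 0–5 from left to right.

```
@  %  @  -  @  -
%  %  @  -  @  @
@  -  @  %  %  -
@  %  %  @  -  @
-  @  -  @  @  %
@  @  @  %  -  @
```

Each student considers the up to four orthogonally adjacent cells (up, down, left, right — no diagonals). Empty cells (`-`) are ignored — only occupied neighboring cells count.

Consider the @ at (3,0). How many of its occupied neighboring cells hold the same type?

1

Occupied neighbors of (3,0): (2,0)=@, (3,1)=%.
Same type (@): 1 of 2.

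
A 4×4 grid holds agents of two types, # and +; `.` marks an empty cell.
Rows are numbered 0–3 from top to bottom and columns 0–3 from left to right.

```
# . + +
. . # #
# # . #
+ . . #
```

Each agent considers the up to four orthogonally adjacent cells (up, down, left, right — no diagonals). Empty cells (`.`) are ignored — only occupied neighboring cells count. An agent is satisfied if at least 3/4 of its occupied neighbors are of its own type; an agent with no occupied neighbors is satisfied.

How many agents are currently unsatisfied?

6

(0,0)# 0/0 ✓
(0,2)+ 1/2 ✗
(0,3)+ 1/2 ✗
(1,2)# 1/2 ✗
(1,3)# 2/3 ✗
(2,0)# 1/2 ✗
(2,1)# 1/1 ✓
(2,3)# 2/2 ✓
(3,0)+ 0/1 ✗
(3,3)# 1/1 ✓
Unsatisfied: (0,2), (0,3), (1,2), (1,3), (2,0), (3,0) — 6 in total.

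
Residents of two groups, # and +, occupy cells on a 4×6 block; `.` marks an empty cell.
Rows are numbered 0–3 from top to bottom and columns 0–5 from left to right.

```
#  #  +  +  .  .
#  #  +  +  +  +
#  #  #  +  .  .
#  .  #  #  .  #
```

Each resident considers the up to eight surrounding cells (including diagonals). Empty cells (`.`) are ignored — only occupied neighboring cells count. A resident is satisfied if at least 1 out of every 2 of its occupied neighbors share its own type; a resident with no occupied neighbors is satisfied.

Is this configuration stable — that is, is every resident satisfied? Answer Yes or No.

Yes

(0,0)# 3/3 satisfied
(0,1)# 3/5 satisfied
(0,2)+ 3/5 satisfied
(0,3)+ 4/4 satisfied
(1,0)# 5/5 satisfied
(1,1)# 6/8 satisfied
(1,2)+ 4/8 satisfied
(1,3)+ 5/6 satisfied
(1,4)+ 4/4 satisfied
(1,5)+ 1/1 satisfied
(2,0)# 4/4 satisfied
(2,1)# 6/7 satisfied
(2,2)# 4/7 satisfied
(2,3)+ 3/6 satisfied
(3,0)# 2/2 satisfied
(3,2)# 3/4 satisfied
(3,3)# 2/3 satisfied
(3,5)# 0/0 satisfied
All meet the threshold, so the configuration is stable.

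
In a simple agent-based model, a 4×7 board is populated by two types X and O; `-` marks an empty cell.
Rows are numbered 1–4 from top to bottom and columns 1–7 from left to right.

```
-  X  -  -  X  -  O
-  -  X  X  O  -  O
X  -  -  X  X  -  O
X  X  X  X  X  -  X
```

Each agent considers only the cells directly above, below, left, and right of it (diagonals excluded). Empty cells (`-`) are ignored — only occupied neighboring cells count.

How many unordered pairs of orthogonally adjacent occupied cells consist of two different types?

Scan each occupied cell's neighbors to the right and below so each pair is counted once.
Row 1: X(1,5)–O(2,5)≠ O(1,7)–O(2,7)=  → 1/2 unlike.
Row 2: X(2,3)–X(2,4)= X(2,4)–O(2,5)≠ X(2,4)–X(3,4)= O(2,5)–X(3,5)≠ O(2,7)–O(3,7)=  → 2/5 unlike.
Row 3: X(3,1)–X(4,1)= X(3,4)–X(3,5)= X(3,4)–X(4,4)= X(3,5)–X(4,5)= O(3,7)–X(4,7)≠  → 1/5 unlike.
Row 4: X(4,1)–X(4,2)= X(4,2)–X(4,3)= X(4,3)–X(4,4)= X(4,4)–X(4,5)=  → 0/4 unlike.
Total adjacent occupied pairs: 16; unlike-type pairs: 4.

4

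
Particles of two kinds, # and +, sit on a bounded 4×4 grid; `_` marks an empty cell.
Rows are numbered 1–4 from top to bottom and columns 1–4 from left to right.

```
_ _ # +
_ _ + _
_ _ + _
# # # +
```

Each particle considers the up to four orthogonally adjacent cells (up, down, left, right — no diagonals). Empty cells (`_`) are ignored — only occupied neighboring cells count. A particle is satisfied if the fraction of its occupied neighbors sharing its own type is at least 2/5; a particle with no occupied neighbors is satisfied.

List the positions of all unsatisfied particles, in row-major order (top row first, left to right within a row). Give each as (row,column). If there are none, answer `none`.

(1,3)# 0/2 ✗
(1,4)+ 0/1 ✗
(2,3)+ 1/2 ✓
(3,3)+ 1/2 ✓
(4,1)# 1/1 ✓
(4,2)# 2/2 ✓
(4,3)# 1/3 ✗
(4,4)+ 0/1 ✗

(1,3), (1,4), (4,3), (4,4)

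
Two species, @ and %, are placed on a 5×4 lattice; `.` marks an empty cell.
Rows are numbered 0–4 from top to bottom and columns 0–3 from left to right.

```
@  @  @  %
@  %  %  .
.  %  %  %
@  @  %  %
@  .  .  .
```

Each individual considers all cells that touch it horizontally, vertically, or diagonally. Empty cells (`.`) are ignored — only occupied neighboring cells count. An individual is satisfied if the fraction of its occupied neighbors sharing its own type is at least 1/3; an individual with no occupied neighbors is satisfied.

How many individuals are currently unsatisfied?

1

Row 0: (0,0)@ 2/3 ✓ · (0,1)@ 3/5 ✓ · (0,2)@ 1/4 ✗ · (0,3)% 1/2 ✓
Row 1: (1,0)@ 2/4 ✓ · (1,1)% 3/7 ✓ · (1,2)% 5/7 ✓
Row 2: (2,1)% 4/7 ✓ · (2,2)% 6/7 ✓ · (2,3)% 4/4 ✓
Row 3: (3,0)@ 2/3 ✓ · (3,1)@ 2/5 ✓ · (3,2)% 4/5 ✓ · (3,3)% 3/3 ✓
Row 4: (4,0)@ 2/2 ✓
Unsatisfied: (0,2) — 1 in total.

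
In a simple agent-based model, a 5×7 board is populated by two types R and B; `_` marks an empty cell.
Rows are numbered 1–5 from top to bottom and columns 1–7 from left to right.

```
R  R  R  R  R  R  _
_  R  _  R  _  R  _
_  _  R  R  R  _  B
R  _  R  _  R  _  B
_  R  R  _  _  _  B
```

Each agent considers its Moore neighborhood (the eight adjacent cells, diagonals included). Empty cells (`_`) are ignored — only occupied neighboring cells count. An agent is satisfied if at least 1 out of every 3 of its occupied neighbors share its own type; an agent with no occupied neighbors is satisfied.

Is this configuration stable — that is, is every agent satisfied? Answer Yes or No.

Yes

Row 1: (1,1)R 2/2 satisfied · (1,2)R 3/3 satisfied · (1,3)R 4/4 satisfied · (1,4)R 3/3 satisfied · (1,5)R 4/4 satisfied · (1,6)R 2/2 satisfied
Row 2: (2,2)R 4/4 satisfied · (2,4)R 6/6 satisfied · (2,6)R 3/4 satisfied
Row 3: (3,3)R 4/4 satisfied · (3,4)R 5/5 satisfied · (3,5)R 4/4 satisfied · (3,7)B 1/2 satisfied
Row 4: (4,1)R 1/1 satisfied · (4,3)R 4/4 satisfied · (4,5)R 2/2 satisfied · (4,7)B 2/2 satisfied
Row 5: (5,2)R 3/3 satisfied · (5,3)R 2/2 satisfied · (5,7)B 1/1 satisfied
All meet the threshold, so the configuration is stable.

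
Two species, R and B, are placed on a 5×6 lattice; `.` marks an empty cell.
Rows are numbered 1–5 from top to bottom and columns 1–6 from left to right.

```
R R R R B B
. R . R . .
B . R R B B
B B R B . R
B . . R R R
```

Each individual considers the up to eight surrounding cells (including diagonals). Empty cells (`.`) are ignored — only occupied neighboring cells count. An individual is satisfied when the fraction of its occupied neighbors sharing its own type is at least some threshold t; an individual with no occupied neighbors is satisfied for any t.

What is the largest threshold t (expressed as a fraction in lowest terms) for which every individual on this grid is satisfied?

1/6

(1,1)R 2/2
(1,2)R 3/3
(1,3)R 4/4
(1,4)R 2/3
(1,5)B 1/3
(1,6)B 1/1
(2,2)R 4/5
(2,4)R 4/6
(3,1)B 2/3
(3,3)R 4/6
(3,4)R 3/5
(3,5)B 2/5
(3,6)B 1/2
(4,1)B 3/3
(4,2)B 3/5
(4,3)R 3/5
(4,4)B 1/6
(4,6)R 2/4
(5,1)B 2/2
(5,4)R 2/3
(5,5)R 3/4
(5,6)R 2/2
The smallest same-type fraction is 1/6 at (4,4), which reduces to 1/6. Any threshold above that leaves this individual unsatisfied.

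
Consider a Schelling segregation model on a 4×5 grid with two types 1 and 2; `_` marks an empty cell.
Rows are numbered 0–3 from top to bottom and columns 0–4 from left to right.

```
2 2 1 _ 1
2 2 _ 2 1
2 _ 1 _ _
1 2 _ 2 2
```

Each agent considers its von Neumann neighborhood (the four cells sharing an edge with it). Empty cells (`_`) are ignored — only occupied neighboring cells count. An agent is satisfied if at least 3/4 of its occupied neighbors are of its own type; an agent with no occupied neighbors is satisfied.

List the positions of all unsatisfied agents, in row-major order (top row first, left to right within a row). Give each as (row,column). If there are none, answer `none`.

Row 0: (0,0)2 2/2 satisfied · (0,1)2 2/3 not · (0,2)1 0/1 not · (0,4)1 1/1 satisfied
Row 1: (1,0)2 3/3 satisfied · (1,1)2 2/2 satisfied · (1,3)2 0/1 not · (1,4)1 1/2 not
Row 2: (2,0)2 1/2 not · (2,2)1 0/0 satisfied
Row 3: (3,0)1 0/2 not · (3,1)2 0/1 not · (3,3)2 1/1 satisfied · (3,4)2 1/1 satisfied

(0,1), (0,2), (1,3), (1,4), (2,0), (3,0), (3,1)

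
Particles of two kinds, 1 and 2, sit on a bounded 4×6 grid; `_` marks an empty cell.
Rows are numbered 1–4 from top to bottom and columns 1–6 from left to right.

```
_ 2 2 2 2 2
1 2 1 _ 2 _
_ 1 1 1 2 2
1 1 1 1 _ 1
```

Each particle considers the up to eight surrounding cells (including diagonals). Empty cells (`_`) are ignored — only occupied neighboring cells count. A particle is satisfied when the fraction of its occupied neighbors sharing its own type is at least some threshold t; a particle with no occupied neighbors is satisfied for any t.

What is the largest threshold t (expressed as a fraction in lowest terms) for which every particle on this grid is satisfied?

(1,2)2 2/4
(1,3)2 3/4
(1,4)2 3/4
(1,5)2 3/3
(1,6)2 2/2
(2,1)1 1/3
(2,2)2 2/6
(2,3)1 3/7
(2,5)2 5/6
(3,2)1 6/7
(3,3)1 6/7
(3,4)1 4/6
(3,5)2 2/5
(3,6)2 2/3
(4,1)1 2/2
(4,2)1 4/4
(4,3)1 5/5
(4,4)1 3/4
(4,6)1 0/2
The smallest same-type fraction is 0/2 at (4,6), which reduces to 0/1. Any threshold above that leaves this particle unsatisfied.

0/1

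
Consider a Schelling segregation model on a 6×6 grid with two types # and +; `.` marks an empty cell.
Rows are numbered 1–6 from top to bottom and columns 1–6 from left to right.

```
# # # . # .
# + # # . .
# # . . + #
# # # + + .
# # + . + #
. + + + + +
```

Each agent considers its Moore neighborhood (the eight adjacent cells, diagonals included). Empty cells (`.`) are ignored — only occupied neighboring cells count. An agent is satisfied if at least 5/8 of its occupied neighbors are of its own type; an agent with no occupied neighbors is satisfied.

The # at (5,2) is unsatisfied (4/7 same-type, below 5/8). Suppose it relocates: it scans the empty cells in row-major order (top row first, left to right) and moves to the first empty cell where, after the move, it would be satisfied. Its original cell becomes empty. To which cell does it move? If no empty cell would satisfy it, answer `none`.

(1,4)

Vacating (5,2). Empty cells in order:
  (1,4): 4/4 same-type → satisfied — stop here.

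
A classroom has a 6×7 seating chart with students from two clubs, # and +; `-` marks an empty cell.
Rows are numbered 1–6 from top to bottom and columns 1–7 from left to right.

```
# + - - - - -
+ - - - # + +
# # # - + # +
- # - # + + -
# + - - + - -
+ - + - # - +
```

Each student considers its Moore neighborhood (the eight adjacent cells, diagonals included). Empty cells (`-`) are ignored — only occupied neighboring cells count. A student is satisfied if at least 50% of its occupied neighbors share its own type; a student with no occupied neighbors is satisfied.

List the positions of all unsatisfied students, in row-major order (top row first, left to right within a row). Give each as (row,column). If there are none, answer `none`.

Row 1: (1,1)# 0/2 not · (1,2)+ 1/2 satisfied
Row 2: (2,1)+ 1/4 not · (2,5)# 1/3 not · (2,6)+ 3/5 satisfied · (2,7)+ 2/3 satisfied
Row 3: (3,1)# 2/3 satisfied · (3,2)# 3/4 satisfied · (3,3)# 3/3 satisfied · (3,5)+ 3/6 satisfied · (3,6)# 1/7 not · (3,7)+ 3/4 satisfied
Row 4: (4,2)# 4/5 satisfied · (4,4)# 1/4 not · (4,5)+ 3/5 satisfied · (4,6)+ 4/5 satisfied
Row 5: (5,1)# 1/3 not · (5,2)+ 2/4 satisfied · (5,5)+ 2/4 satisfied
Row 6: (6,1)+ 1/2 satisfied · (6,3)+ 1/1 satisfied · (6,5)# 0/1 not · (6,7)+ 0/0 satisfied

(1,1), (2,1), (2,5), (3,6), (4,4), (5,1), (6,5)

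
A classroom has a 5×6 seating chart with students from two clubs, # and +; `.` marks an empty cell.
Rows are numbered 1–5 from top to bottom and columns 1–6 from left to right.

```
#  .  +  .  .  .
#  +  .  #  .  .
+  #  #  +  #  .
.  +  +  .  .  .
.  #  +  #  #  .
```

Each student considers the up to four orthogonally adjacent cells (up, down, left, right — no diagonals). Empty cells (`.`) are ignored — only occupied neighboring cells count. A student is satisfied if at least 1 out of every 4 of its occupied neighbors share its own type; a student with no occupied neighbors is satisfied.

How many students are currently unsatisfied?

Row 1: (1,1)# 1/1 satisfied · (1,3)+ 0/0 satisfied
Row 2: (2,1)# 1/3 satisfied · (2,2)+ 0/2 not · (2,4)# 0/1 not
Row 3: (3,1)+ 0/2 not · (3,2)# 1/4 satisfied · (3,3)# 1/3 satisfied · (3,4)+ 0/3 not · (3,5)# 0/1 not
Row 4: (4,2)+ 1/3 satisfied · (4,3)+ 2/3 satisfied
Row 5: (5,2)# 0/2 not · (5,3)+ 1/3 satisfied · (5,4)# 1/2 satisfied · (5,5)# 1/1 satisfied
Unsatisfied: (2,2), (2,4), (3,1), (3,4), (3,5), (5,2) — 6 in total.

6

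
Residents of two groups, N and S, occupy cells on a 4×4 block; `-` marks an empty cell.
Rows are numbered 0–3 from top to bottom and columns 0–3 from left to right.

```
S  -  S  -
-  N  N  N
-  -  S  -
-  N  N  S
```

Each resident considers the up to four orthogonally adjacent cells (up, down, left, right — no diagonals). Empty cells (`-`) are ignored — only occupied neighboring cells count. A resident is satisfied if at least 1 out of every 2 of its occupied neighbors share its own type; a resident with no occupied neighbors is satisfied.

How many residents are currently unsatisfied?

(0,0)S 0/0 ok
(0,2)S 0/1 unhappy
(1,1)N 1/1 ok
(1,2)N 2/4 ok
(1,3)N 1/1 ok
(2,2)S 0/2 unhappy
(3,1)N 1/1 ok
(3,2)N 1/3 unhappy
(3,3)S 0/1 unhappy
Unsatisfied: (0,2), (2,2), (3,2), (3,3) — 4 in total.

4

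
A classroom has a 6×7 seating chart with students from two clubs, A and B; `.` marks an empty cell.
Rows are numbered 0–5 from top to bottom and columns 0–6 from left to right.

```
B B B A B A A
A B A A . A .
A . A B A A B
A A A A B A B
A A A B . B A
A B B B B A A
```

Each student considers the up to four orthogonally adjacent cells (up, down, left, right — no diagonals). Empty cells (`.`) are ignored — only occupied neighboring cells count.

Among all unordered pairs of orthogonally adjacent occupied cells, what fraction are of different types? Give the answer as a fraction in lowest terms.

Scan each occupied cell's neighbors to the right and below so each pair is counted once.
From row 0: 5 unlike of 11 pairs (running 5/11).
From row 1: 3 unlike of 7 pairs (running 8/18).
From row 2: 5 unlike of 10 pairs (running 13/28).
From row 3: 6 unlike of 12 pairs (running 19/40).
From row 4: 5 unlike of 10 pairs (running 24/50).
From row 5: 2 unlike of 6 pairs (running 26/56).
Total adjacent occupied pairs: 56; unlike-type pairs: 26.
26/56 reduces to 13/28.

13/28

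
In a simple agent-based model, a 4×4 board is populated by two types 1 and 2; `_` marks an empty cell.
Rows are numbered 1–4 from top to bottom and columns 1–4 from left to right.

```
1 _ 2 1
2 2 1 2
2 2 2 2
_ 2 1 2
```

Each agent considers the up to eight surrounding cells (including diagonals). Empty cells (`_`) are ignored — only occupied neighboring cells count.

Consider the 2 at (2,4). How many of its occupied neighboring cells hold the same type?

3

Occupied neighbors of (2,4): (1,3)=2, (1,4)=1, (2,3)=1, (3,3)=2, (3,4)=2.
Same type (2): 3 of 5.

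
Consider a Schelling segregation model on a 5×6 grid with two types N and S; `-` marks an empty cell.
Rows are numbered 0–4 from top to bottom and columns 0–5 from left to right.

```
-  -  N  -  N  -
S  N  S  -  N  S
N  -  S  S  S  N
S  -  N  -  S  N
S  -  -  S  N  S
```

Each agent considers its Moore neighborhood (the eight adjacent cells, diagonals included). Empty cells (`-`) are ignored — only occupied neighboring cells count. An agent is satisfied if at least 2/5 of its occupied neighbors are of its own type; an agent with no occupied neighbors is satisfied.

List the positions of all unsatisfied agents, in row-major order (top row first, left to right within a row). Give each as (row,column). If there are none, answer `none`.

(1,0), (1,5), (2,0), (3,2), (4,3), (4,4), (4,5)

(0,2)N 1/2 ✓
(0,4)N 1/2 ✓
(1,0)S 0/2 ✗
(1,1)N 2/5 ✓
(1,2)S 2/4 ✓
(1,4)N 2/5 ✓
(1,5)S 1/4 ✗
(2,0)N 1/3 ✗
(2,2)S 2/4 ✓
(2,3)S 4/6 ✓
(2,4)S 3/6 ✓
(2,5)N 2/5 ✓
(3,0)S 1/2 ✓
(3,2)N 0/3 ✗
(3,4)S 4/7 ✓
(3,5)N 2/5 ✓
(4,0)S 1/1 ✓
(4,3)S 1/3 ✗
(4,4)N 1/4 ✗
(4,5)S 1/3 ✗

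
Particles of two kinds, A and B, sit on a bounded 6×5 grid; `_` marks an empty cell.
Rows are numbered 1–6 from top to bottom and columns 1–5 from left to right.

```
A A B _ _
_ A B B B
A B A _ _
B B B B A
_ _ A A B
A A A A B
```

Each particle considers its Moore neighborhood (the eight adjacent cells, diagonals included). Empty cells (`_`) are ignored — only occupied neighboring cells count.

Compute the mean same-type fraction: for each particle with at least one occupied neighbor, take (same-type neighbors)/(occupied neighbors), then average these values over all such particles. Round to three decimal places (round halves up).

Row 1: (1,1)A 2/2 · (1,2)A 2/4 · (1,3)B 2/4
Row 2: (2,2)A 4/7 · (2,3)B 3/6 · (2,4)B 3/4 · (2,5)B 1/1
Row 3: (3,1)A 1/4 · (3,2)B 4/7 · (3,3)A 1/7
Row 4: (4,1)B 2/3 · (4,2)B 3/6 · (4,3)B 3/6 · (4,4)B 2/6 · (4,5)A 1/3
Row 5: (5,3)A 4/7 · (5,4)A 4/8 · (5,5)B 2/5
Row 6: (6,1)A 1/1 · (6,2)A 3/3 · (6,3)A 4/4 · (6,4)A 3/5 · (6,5)B 1/3
Sum over 23 particles: 2/2 + 2/4 + 2/4 + 4/7 + 3/6 + 3/4 + 1/1 + 1/4 + 4/7 + 1/7 + 2/3 + 3/6 + 3/6 + 2/6 + 1/3 + 4/7 + 4/8 + 2/5 + 1/1 + 3/3 + 4/4 + 3/5 + 1/3 = 284/21; mean = 284/21 ÷ 23 = 284/483 = 0.587991… → 0.588.

0.588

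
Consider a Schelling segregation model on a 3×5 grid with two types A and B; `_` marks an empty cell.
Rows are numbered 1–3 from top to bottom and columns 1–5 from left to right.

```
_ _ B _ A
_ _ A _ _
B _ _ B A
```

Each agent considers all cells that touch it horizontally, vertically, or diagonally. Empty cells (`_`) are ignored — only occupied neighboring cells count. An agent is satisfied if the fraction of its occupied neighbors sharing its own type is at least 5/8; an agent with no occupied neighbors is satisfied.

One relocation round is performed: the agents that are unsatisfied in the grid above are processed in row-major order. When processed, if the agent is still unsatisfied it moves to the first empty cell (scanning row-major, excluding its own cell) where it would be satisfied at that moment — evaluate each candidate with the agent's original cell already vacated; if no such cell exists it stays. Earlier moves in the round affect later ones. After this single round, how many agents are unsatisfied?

0

Initially unsatisfied (in order): (1,3), (2,3), (3,4), (3,5).
  (1,3) → (1,1).
  (2,3) → (1,3).
  (3,4) → (2,1).
  (3,5): now satisfied by earlier moves; stays.
Resulting grid:
B _ A _ A
B _ _ _ _
B _ _ _ A
All satisfied now.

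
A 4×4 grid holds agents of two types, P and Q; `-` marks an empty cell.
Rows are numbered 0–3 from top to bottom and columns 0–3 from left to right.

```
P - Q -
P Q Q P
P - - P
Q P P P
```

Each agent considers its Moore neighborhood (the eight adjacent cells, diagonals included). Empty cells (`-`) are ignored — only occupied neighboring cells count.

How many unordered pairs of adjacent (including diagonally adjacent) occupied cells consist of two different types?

8

Scan each occupied cell's neighbors to the right and below (and the two forward diagonals) so each pair is counted once.
Row 0: P(0,0)–P(1,0)= P(0,0)–Q(1,1)≠ Q(0,2)–Q(1,2)= Q(0,2)–P(1,3)≠ Q(0,2)–Q(1,1)=  → 2/5 unlike.
Row 1: P(1,0)–Q(1,1)≠ P(1,0)–P(2,0)= Q(1,1)–Q(1,2)= Q(1,1)–P(2,0)≠ Q(1,2)–P(1,3)≠ Q(1,2)–P(2,3)≠ P(1,3)–P(2,3)=  → 4/7 unlike.
Row 2: P(2,0)–Q(3,0)≠ P(2,0)–P(3,1)= P(2,3)–P(3,3)= P(2,3)–P(3,2)=  → 1/4 unlike.
Row 3: Q(3,0)–P(3,1)≠ P(3,1)–P(3,2)= P(3,2)–P(3,3)=  → 1/3 unlike.
Total adjacent occupied pairs: 19; unlike-type pairs: 8.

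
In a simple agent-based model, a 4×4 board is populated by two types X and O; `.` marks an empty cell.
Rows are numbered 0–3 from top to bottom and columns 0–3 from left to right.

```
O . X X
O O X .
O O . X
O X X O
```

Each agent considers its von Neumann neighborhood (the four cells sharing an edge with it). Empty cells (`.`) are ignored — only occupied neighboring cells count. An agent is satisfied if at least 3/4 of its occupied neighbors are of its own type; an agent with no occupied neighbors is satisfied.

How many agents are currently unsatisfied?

8

(0,0)O 1/1 ✓
(0,2)X 2/2 ✓
(0,3)X 1/1 ✓
(1,0)O 3/3 ✓
(1,1)O 2/3 ✗
(1,2)X 1/2 ✗
(2,0)O 3/3 ✓
(2,1)O 2/3 ✗
(2,3)X 0/1 ✗
(3,0)O 1/2 ✗
(3,1)X 1/3 ✗
(3,2)X 1/2 ✗
(3,3)O 0/2 ✗
Unsatisfied: (1,1), (1,2), (2,1), (2,3), (3,0), (3,1), (3,2), (3,3) — 8 in total.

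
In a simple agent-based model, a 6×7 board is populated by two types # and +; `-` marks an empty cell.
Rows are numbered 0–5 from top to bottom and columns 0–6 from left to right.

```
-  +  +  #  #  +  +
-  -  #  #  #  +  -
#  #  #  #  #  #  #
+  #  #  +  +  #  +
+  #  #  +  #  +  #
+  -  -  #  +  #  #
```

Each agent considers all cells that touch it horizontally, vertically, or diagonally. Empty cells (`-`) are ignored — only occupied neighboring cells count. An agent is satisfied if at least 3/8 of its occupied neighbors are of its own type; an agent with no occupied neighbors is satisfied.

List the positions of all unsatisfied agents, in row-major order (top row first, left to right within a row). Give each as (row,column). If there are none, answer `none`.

(0,2), (1,5), (3,0), (3,3), (3,6)

(0,1)+ 1/2 ✓
(0,2)+ 1/4 ✗
(0,3)# 4/5 ✓
(0,4)# 3/5 ✓
(0,5)+ 2/4 ✓
(0,6)+ 2/2 ✓
(1,2)# 5/7 ✓
(1,3)# 7/8 ✓
(1,4)# 6/8 ✓
(1,5)+ 2/7 ✗
(2,0)# 2/3 ✓
(2,1)# 5/6 ✓
(2,2)# 6/7 ✓
(2,3)# 6/8 ✓
(2,4)# 5/8 ✓
(2,5)# 4/7 ✓
(2,6)# 2/4 ✓
(3,0)+ 1/5 ✗
(3,1)# 6/8 ✓
(3,2)# 6/8 ✓
(3,3)+ 2/8 ✗
(3,4)+ 3/8 ✓
(3,5)# 5/8 ✓
(3,6)+ 1/5 ✗
(4,0)+ 2/4 ✓
(4,1)# 3/6 ✓
(4,2)# 4/6 ✓
(4,3)+ 3/7 ✓
(4,4)# 3/8 ✓
(4,5)+ 3/8 ✓
(4,6)# 3/5 ✓
(5,0)+ 1/2 ✓
(5,3)# 2/4 ✓
(5,4)+ 2/5 ✓
(5,5)# 3/5 ✓
(5,6)# 2/3 ✓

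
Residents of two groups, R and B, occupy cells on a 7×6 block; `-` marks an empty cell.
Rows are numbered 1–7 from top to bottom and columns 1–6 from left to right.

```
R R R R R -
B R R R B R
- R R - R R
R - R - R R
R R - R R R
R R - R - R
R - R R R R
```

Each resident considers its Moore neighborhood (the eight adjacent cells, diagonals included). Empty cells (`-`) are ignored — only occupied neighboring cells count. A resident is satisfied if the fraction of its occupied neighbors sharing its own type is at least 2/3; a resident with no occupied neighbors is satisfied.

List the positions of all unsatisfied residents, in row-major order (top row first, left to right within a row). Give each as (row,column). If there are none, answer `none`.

Row 1: (1,1)R 2/3 satisfied · (1,2)R 4/5 satisfied · (1,3)R 5/5 satisfied · (1,4)R 4/5 satisfied · (1,5)R 3/4 satisfied
Row 2: (2,1)B 0/4 not · (2,2)R 6/7 satisfied · (2,3)R 7/7 satisfied · (2,4)R 6/7 satisfied · (2,5)B 0/6 not · (2,6)R 3/4 satisfied
Row 3: (3,2)R 5/6 satisfied · (3,3)R 5/5 satisfied · (3,5)R 5/6 satisfied · (3,6)R 4/5 satisfied
Row 4: (4,1)R 3/3 satisfied · (4,3)R 4/4 satisfied · (4,5)R 6/6 satisfied · (4,6)R 5/5 satisfied
Row 5: (5,1)R 4/4 satisfied · (5,2)R 5/5 satisfied · (5,4)R 4/4 satisfied · (5,5)R 6/6 satisfied · (5,6)R 4/4 satisfied
Row 6: (6,1)R 4/4 satisfied · (6,2)R 5/5 satisfied · (6,4)R 5/5 satisfied · (6,6)R 4/4 satisfied
Row 7: (7,1)R 2/2 satisfied · (7,3)R 3/3 satisfied · (7,4)R 3/3 satisfied · (7,5)R 4/4 satisfied · (7,6)R 2/2 satisfied

(2,1), (2,5)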